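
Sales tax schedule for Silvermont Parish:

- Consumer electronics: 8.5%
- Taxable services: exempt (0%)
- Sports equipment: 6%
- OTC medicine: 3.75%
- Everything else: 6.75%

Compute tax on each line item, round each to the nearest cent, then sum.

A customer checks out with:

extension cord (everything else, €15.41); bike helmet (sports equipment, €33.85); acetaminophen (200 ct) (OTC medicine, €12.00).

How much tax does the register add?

Extension cord €15.41: everything else → 6.75% → €1.04
Bike helmet €33.85: sports equipment → 6% → €2.03
Acetaminophen (200 ct) €12.00: OTC medicine → 3.75% → €0.45
Total tax = €1.04 + €2.03 + €0.45 = €3.52

€3.52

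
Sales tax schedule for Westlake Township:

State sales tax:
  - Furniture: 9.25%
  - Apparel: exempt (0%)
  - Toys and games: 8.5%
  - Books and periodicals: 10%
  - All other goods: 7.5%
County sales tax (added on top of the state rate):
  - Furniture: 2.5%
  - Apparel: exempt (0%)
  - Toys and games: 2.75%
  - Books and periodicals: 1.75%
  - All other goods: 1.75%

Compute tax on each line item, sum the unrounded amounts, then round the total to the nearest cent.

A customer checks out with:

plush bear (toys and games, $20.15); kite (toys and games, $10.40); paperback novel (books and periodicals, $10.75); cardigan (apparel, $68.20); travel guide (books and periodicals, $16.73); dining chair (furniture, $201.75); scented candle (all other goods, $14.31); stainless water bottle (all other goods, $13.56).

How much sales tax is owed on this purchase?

Plush bear $20.15: toys and games → 8.5% + 2.75% county = 11.25% → $2.266875
Kite $10.40: toys and games → 8.5% + 2.75% county = 11.25% → $1.17
Paperback novel $10.75: books and periodicals → 10% + 1.75% county = 11.75% → $1.263125
Cardigan $68.20: apparel → 0% + 0% county = 0% → $0.00
Travel guide $16.73: books and periodicals → 10% + 1.75% county = 11.75% → $1.965775
Dining chair $201.75: furniture → 9.25% + 2.5% county = 11.75% → $23.705625
Scented candle $14.31: all other goods → 7.5% + 1.75% county = 9.25% → $1.323675
Stainless water bottle $13.56: all other goods → 7.5% + 1.75% county = 9.25% → $1.2543
Unrounded tax sum = $32.949375 → $32.95

$32.95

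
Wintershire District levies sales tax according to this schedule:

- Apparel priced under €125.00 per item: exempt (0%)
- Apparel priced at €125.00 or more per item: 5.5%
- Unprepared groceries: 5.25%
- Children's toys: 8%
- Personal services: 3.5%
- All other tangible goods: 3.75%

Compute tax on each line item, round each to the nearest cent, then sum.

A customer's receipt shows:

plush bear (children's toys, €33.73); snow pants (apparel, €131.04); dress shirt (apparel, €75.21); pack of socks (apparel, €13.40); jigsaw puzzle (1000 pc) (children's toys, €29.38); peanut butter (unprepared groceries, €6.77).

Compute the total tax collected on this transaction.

Plush bear €33.73: children's toys → 8% → €2.70
Snow pants €131.04: apparel, €125.00 or more → 5.5% → €7.21
Dress shirt €75.21: apparel, under €125.00 → 0% → €0.00
Pack of socks €13.40: apparel, under €125.00 → 0% → €0.00
Jigsaw puzzle (1000 pc) €29.38: children's toys → 8% → €2.35
Peanut butter €6.77: unprepared groceries → 5.25% → €0.36
Total tax = €2.70 + €7.21 + €2.35 + €0.36 = €12.62

€12.62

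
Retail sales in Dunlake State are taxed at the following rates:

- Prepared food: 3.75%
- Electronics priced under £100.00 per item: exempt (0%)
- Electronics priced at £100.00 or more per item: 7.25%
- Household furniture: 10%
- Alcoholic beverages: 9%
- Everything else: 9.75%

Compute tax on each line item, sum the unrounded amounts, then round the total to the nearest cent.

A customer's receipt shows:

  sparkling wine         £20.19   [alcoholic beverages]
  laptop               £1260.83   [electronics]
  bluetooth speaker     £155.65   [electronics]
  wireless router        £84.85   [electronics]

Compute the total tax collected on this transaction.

£104.51

Sparkling wine £20.19: alcoholic beverages → 9% → £1.8171
Laptop £1260.83: electronics, £100.00 or more → 7.25% → £91.410175
Bluetooth speaker £155.65: electronics, £100.00 or more → 7.25% → £11.284625
Wireless router £84.85: electronics, under £100.00 → 0% → £0.00
Unrounded tax sum = £104.5119 → £104.51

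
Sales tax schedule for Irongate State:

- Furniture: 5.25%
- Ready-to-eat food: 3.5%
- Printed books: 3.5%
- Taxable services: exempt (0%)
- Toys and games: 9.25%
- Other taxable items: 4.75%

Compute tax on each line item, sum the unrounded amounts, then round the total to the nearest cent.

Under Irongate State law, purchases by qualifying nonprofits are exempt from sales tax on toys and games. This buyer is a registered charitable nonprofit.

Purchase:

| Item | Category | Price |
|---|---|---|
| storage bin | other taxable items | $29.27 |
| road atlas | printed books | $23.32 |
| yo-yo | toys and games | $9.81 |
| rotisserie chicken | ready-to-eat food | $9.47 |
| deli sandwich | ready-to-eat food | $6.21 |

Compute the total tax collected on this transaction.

Storage bin $29.27: other taxable items → 4.75% → $1.390325
Road atlas $23.32: printed books → 3.5% → $0.8162
Yo-yo $9.81: toys and games, buyer-exempt → 0% → $0.00
Rotisserie chicken $9.47: ready-to-eat food → 3.5% → $0.33145
Deli sandwich $6.21: ready-to-eat food → 3.5% → $0.21735
Unrounded tax sum = $2.755325 → $2.76

$2.76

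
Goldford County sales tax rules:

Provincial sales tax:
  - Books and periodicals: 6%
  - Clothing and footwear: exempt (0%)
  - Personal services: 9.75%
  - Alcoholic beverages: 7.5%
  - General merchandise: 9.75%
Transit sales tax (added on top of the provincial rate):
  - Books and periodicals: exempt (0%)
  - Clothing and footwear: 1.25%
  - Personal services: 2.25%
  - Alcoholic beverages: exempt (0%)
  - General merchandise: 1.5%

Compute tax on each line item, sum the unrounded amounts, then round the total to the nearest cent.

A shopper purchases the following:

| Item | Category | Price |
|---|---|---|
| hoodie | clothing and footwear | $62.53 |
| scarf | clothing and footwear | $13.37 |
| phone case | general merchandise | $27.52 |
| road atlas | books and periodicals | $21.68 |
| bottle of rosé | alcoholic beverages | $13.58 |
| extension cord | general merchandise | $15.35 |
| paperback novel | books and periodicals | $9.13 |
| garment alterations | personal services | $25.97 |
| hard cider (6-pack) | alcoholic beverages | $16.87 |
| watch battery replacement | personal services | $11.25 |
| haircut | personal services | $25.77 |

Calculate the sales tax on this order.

$17.46

Hoodie $62.53: clothing and footwear → 0% + 1.25% transit = 1.25% → $0.781625
Scarf $13.37: clothing and footwear → 0% + 1.25% transit = 1.25% → $0.167125
Phone case $27.52: general merchandise → 9.75% + 1.5% transit = 11.25% → $3.096
Road atlas $21.68: books and periodicals → 6% + 0% transit = 6% → $1.3008
Bottle of rosé $13.58: alcoholic beverages → 7.5% + 0% transit = 7.5% → $1.0185
Extension cord $15.35: general merchandise → 9.75% + 1.5% transit = 11.25% → $1.726875
Paperback novel $9.13: books and periodicals → 6% + 0% transit = 6% → $0.5478
Garment alterations $25.97: personal services → 9.75% + 2.25% transit = 12% → $3.1164
Hard cider (6-pack) $16.87: alcoholic beverages → 7.5% + 0% transit = 7.5% → $1.26525
Watch battery replacement $11.25: personal services → 9.75% + 2.25% transit = 12% → $1.35
Haircut $25.77: personal services → 9.75% + 2.25% transit = 12% → $3.0924
Unrounded tax sum = $17.462775 → $17.46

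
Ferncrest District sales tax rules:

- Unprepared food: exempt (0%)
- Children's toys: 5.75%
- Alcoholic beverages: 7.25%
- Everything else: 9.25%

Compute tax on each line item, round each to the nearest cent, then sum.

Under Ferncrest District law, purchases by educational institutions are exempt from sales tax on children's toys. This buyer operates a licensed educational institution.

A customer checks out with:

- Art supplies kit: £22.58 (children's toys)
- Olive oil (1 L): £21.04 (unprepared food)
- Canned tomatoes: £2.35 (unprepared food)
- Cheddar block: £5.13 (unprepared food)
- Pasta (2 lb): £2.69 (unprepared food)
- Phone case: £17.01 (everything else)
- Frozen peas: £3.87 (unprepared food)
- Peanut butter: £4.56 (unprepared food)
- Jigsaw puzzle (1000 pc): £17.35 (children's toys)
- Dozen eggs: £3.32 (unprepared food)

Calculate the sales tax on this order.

Art supplies kit £22.58: children's toys, buyer-exempt → 0% → £0.00
Olive oil (1 L) £21.04: unprepared food → 0% → £0.00
Canned tomatoes £2.35: unprepared food → 0% → £0.00
Cheddar block £5.13: unprepared food → 0% → £0.00
Pasta (2 lb) £2.69: unprepared food → 0% → £0.00
Phone case £17.01: everything else → 9.25% → £1.57
Frozen peas £3.87: unprepared food → 0% → £0.00
Peanut butter £4.56: unprepared food → 0% → £0.00
Jigsaw puzzle (1000 pc) £17.35: children's toys, buyer-exempt → 0% → £0.00
Dozen eggs £3.32: unprepared food → 0% → £0.00
Total tax = £1.57

£1.57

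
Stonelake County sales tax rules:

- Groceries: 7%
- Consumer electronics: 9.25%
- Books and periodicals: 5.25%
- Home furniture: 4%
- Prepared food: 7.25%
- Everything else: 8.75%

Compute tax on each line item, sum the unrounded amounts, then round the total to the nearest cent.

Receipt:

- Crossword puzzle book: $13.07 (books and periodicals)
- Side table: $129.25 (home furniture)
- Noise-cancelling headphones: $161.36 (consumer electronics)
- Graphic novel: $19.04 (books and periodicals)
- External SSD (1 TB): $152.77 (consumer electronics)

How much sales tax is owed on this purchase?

$35.91

Crossword puzzle book $13.07: books and periodicals → 5.25% → $0.686175
Side table $129.25: home furniture → 4% → $5.17
Noise-cancelling headphones $161.36: consumer electronics → 9.25% → $14.9258
Graphic novel $19.04: books and periodicals → 5.25% → $0.9996
External SSD (1 TB) $152.77: consumer electronics → 9.25% → $14.131225
Unrounded tax sum = $35.9128 → $35.91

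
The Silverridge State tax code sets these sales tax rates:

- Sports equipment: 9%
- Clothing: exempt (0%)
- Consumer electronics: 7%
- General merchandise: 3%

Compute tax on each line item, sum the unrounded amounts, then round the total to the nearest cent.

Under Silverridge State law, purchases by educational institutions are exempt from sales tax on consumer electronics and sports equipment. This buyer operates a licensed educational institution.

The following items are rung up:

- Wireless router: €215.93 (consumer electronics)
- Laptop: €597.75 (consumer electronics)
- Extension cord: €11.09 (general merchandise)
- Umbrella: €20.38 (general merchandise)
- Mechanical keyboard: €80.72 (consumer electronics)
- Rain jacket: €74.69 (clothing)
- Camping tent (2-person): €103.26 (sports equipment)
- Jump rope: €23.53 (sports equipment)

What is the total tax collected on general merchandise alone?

€0.94

Extension cord €11.09: general merchandise → 3% → €0.3327
Umbrella €20.38: general merchandise → 3% → €0.6114
Tax on general merchandise: unrounded sum = €0.9441 → €0.94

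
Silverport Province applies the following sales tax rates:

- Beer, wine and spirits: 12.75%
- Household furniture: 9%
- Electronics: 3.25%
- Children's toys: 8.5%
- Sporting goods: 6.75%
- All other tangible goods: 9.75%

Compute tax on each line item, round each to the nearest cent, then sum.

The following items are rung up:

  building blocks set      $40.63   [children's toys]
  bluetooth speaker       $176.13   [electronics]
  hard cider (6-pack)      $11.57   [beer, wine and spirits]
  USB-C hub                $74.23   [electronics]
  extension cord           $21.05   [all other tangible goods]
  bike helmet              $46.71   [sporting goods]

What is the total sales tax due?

$18.26

Building blocks set $40.63: children's toys → 8.5% → $3.45
Bluetooth speaker $176.13: electronics → 3.25% → $5.72
Hard cider (6-pack) $11.57: beer, wine and spirits → 12.75% → $1.48
USB-C hub $74.23: electronics → 3.25% → $2.41
Extension cord $21.05: all other tangible goods → 9.75% → $2.05
Bike helmet $46.71: sporting goods → 6.75% → $3.15
Total tax = $3.45 + $5.72 + $1.48 + $2.41 + $2.05 + $3.15 = $18.26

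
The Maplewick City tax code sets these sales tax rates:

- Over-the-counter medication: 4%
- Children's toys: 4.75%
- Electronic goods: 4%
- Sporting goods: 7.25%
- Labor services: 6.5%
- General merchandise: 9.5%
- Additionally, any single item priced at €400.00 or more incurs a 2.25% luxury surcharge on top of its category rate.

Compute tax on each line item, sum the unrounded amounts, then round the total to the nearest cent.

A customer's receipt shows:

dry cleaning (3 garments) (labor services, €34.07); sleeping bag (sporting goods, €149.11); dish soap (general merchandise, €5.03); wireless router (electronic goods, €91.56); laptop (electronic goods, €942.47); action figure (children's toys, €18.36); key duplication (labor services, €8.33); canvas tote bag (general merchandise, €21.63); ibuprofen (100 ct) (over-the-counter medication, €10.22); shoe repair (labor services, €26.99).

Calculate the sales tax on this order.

Dry cleaning (3 garments) €34.07: labor services → 6.5% → €2.21455
Sleeping bag €149.11: sporting goods → 7.25% → €10.810475
Dish soap €5.03: general merchandise → 9.5% → €0.47785
Wireless router €91.56: electronic goods → 4% → €3.6624
Laptop €942.47: electronic goods → 4% + 2.25% surcharge = 6.25% → €58.904375
Action figure €18.36: children's toys → 4.75% → €0.8721
Key duplication €8.33: labor services → 6.5% → €0.54145
Canvas tote bag €21.63: general merchandise → 9.5% → €2.05485
Ibuprofen (100 ct) €10.22: over-the-counter medication → 4% → €0.4088
Shoe repair €26.99: labor services → 6.5% → €1.75435
Unrounded tax sum = €81.7012 → €81.70

€81.70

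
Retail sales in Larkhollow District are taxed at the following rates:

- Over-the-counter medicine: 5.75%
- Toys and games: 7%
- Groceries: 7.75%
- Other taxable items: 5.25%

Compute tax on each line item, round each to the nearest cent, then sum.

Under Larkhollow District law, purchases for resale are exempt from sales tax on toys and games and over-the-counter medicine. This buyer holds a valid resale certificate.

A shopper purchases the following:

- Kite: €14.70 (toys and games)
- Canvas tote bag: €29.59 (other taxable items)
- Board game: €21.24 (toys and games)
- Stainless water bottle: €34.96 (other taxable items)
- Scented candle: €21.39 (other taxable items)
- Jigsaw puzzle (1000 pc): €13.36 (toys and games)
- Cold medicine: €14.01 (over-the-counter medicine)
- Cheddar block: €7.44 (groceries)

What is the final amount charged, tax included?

€161.78

Kite €14.70: toys and games, buyer-exempt → 0% → €0.00
Canvas tote bag €29.59: other taxable items → 5.25% → €1.55
Board game €21.24: toys and games, buyer-exempt → 0% → €0.00
Stainless water bottle €34.96: other taxable items → 5.25% → €1.84
Scented candle €21.39: other taxable items → 5.25% → €1.12
Jigsaw puzzle (1000 pc) €13.36: toys and games, buyer-exempt → 0% → €0.00
Cold medicine €14.01: over-the-counter medicine, buyer-exempt → 0% → €0.00
Cheddar block €7.44: groceries → 7.75% → €0.58
Subtotal = €156.69; tax = €5.09; total due = €161.78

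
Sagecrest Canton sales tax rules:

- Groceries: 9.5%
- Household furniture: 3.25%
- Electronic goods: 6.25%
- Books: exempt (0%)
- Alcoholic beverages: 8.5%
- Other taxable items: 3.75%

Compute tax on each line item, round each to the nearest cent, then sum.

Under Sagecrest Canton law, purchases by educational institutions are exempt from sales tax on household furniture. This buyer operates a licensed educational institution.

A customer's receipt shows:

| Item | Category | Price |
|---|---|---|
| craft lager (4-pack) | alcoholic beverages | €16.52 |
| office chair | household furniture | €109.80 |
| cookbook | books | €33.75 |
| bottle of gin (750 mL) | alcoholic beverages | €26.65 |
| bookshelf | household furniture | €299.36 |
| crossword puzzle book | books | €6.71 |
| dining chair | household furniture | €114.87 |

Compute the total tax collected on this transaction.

Craft lager (4-pack) €16.52: alcoholic beverages → 8.5% → €1.40
Office chair €109.80: household furniture, buyer-exempt → 0% → €0.00
Cookbook €33.75: books → 0% → €0.00
Bottle of gin (750 mL) €26.65: alcoholic beverages → 8.5% → €2.27
Bookshelf €299.36: household furniture, buyer-exempt → 0% → €0.00
Crossword puzzle book €6.71: books → 0% → €0.00
Dining chair €114.87: household furniture, buyer-exempt → 0% → €0.00
Total tax = €1.40 + €2.27 = €3.67

€3.67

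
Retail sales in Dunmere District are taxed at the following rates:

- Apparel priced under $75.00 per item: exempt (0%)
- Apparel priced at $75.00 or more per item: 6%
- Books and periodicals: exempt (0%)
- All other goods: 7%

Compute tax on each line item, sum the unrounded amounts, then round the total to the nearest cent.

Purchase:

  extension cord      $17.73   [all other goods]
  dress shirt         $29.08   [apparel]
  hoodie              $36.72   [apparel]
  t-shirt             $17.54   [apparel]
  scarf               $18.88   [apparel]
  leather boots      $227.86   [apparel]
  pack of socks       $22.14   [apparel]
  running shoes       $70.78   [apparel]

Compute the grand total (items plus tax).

Extension cord $17.73: all other goods → 7% → $1.2411
Dress shirt $29.08: apparel, under $75.00 → 0% → $0.00
Hoodie $36.72: apparel, under $75.00 → 0% → $0.00
T-shirt $17.54: apparel, under $75.00 → 0% → $0.00
Scarf $18.88: apparel, under $75.00 → 0% → $0.00
Leather boots $227.86: apparel, $75.00 or more → 6% → $13.6716
Pack of socks $22.14: apparel, under $75.00 → 0% → $0.00
Running shoes $70.78: apparel, under $75.00 → 0% → $0.00
Subtotal = $440.73; unrounded tax = $14.9127 → $14.91; total due = $455.64

$455.64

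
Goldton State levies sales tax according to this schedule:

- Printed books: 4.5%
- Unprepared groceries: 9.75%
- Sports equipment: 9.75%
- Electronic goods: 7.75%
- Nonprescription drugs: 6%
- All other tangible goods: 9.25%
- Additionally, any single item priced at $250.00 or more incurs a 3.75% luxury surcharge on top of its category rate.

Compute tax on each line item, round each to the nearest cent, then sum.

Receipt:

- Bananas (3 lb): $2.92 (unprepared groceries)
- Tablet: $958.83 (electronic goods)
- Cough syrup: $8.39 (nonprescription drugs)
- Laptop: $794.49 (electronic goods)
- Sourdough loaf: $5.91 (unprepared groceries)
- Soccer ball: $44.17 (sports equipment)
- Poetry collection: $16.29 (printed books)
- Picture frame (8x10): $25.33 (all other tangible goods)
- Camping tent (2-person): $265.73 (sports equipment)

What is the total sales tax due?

Bananas (3 lb) $2.92: unprepared groceries → 9.75% → $0.28
Tablet $958.83: electronic goods → 7.75% + 3.75% surcharge = 11.5% → $110.27
Cough syrup $8.39: nonprescription drugs → 6% → $0.50
Laptop $794.49: electronic goods → 7.75% + 3.75% surcharge = 11.5% → $91.37
Sourdough loaf $5.91: unprepared groceries → 9.75% → $0.58
Soccer ball $44.17: sports equipment → 9.75% → $4.31
Poetry collection $16.29: printed books → 4.5% → $0.73
Picture frame (8x10) $25.33: all other tangible goods → 9.25% → $2.34
Camping tent (2-person) $265.73: sports equipment → 9.75% + 3.75% surcharge = 13.5% → $35.87
Total tax = $0.28 + $110.27 + $0.50 + $91.37 + $0.58 + $4.31 + $0.73 + $2.34 + $35.87 = $246.25

$246.25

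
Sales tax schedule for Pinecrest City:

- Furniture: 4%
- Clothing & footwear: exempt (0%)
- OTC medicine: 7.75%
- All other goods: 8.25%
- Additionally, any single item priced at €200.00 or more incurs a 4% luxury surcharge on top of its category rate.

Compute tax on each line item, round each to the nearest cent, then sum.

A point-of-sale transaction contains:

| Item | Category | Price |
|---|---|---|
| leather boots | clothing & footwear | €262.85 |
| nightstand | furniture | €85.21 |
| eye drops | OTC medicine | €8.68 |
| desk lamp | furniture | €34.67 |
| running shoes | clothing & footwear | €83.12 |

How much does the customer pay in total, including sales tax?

€490.51

Leather boots €262.85: clothing & footwear → 0% + 4% surcharge = 4% → €10.51
Nightstand €85.21: furniture → 4% → €3.41
Eye drops €8.68: OTC medicine → 7.75% → €0.67
Desk lamp €34.67: furniture → 4% → €1.39
Running shoes €83.12: clothing & footwear → 0% → €0.00
Subtotal = €474.53; tax = €15.98; total due = €490.51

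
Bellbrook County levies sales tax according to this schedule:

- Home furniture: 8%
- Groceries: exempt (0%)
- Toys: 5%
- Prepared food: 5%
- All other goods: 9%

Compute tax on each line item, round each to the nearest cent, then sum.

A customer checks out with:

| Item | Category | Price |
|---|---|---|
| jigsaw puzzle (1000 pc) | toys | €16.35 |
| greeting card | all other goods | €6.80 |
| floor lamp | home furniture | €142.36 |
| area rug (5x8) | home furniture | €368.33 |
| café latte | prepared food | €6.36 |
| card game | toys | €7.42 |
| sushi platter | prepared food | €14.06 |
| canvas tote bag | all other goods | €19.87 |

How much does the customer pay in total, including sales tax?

Jigsaw puzzle (1000 pc) €16.35: toys → 5% → €0.82
Greeting card €6.80: all other goods → 9% → €0.61
Floor lamp €142.36: home furniture → 8% → €11.39
Area rug (5x8) €368.33: home furniture → 8% → €29.47
Café latte €6.36: prepared food → 5% → €0.32
Card game €7.42: toys → 5% → €0.37
Sushi platter €14.06: prepared food → 5% → €0.70
Canvas tote bag €19.87: all other goods → 9% → €1.79
Subtotal = €581.55; tax = €45.47; total due = €627.02

€627.02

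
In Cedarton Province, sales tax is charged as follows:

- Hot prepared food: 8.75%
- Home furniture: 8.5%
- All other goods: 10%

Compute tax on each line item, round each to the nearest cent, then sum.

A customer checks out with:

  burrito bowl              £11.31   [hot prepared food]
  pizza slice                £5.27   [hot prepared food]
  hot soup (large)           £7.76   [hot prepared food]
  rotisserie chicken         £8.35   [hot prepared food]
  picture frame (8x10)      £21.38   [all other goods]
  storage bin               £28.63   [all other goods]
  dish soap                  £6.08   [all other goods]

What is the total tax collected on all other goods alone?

Picture frame (8x10) £21.38: all other goods → 10% → £2.14
Storage bin £28.63: all other goods → 10% → £2.86
Dish soap £6.08: all other goods → 10% → £0.61
Tax on all other goods = £2.14 + £2.86 + £0.61 = £5.61

£5.61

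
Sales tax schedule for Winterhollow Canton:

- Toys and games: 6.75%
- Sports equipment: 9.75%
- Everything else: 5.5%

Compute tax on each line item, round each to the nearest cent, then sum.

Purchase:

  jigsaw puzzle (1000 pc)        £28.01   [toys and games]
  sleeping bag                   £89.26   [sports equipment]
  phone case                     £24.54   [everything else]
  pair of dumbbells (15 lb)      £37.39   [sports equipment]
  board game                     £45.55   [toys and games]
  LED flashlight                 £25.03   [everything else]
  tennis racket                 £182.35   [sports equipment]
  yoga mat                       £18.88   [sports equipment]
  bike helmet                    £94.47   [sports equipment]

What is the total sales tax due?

Jigsaw puzzle (1000 pc) £28.01: toys and games → 6.75% → £1.89
Sleeping bag £89.26: sports equipment → 9.75% → £8.70
Phone case £24.54: everything else → 5.5% → £1.35
Pair of dumbbells (15 lb) £37.39: sports equipment → 9.75% → £3.65
Board game £45.55: toys and games → 6.75% → £3.07
LED flashlight £25.03: everything else → 5.5% → £1.38
Tennis racket £182.35: sports equipment → 9.75% → £17.78
Yoga mat £18.88: sports equipment → 9.75% → £1.84
Bike helmet £94.47: sports equipment → 9.75% → £9.21
Total tax = £1.89 + £8.70 + £1.35 + £3.65 + £3.07 + £1.38 + £17.78 + £1.84 + £9.21 = £48.87

£48.87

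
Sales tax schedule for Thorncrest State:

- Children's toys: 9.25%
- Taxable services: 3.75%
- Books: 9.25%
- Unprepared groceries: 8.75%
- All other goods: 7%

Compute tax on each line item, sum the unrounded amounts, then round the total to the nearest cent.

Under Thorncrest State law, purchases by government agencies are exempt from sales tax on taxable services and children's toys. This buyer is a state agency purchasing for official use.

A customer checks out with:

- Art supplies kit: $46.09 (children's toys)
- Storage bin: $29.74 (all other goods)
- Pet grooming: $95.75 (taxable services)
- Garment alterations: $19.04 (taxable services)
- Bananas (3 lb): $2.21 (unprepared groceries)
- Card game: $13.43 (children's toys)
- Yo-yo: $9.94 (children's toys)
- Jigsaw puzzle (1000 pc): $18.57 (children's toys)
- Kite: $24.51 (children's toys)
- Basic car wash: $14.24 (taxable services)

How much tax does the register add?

Art supplies kit $46.09: children's toys, buyer-exempt → 0% → $0.00
Storage bin $29.74: all other goods → 7% → $2.0818
Pet grooming $95.75: taxable services, buyer-exempt → 0% → $0.00
Garment alterations $19.04: taxable services, buyer-exempt → 0% → $0.00
Bananas (3 lb) $2.21: unprepared groceries → 8.75% → $0.193375
Card game $13.43: children's toys, buyer-exempt → 0% → $0.00
Yo-yo $9.94: children's toys, buyer-exempt → 0% → $0.00
Jigsaw puzzle (1000 pc) $18.57: children's toys, buyer-exempt → 0% → $0.00
Kite $24.51: children's toys, buyer-exempt → 0% → $0.00
Basic car wash $14.24: taxable services, buyer-exempt → 0% → $0.00
Unrounded tax sum = $2.275175 → $2.28

$2.28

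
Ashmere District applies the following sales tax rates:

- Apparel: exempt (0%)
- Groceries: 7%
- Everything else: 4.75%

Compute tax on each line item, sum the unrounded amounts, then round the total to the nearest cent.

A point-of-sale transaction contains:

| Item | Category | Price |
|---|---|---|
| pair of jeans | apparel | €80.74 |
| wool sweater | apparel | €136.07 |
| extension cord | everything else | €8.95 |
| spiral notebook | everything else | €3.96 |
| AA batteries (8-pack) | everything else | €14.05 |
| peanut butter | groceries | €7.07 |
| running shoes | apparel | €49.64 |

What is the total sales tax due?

€1.78

Pair of jeans €80.74: apparel → 0% → €0.00
Wool sweater €136.07: apparel → 0% → €0.00
Extension cord €8.95: everything else → 4.75% → €0.425125
Spiral notebook €3.96: everything else → 4.75% → €0.1881
AA batteries (8-pack) €14.05: everything else → 4.75% → €0.667375
Peanut butter €7.07: groceries → 7% → €0.4949
Running shoes €49.64: apparel → 0% → €0.00
Unrounded tax sum = €1.7755 → €1.78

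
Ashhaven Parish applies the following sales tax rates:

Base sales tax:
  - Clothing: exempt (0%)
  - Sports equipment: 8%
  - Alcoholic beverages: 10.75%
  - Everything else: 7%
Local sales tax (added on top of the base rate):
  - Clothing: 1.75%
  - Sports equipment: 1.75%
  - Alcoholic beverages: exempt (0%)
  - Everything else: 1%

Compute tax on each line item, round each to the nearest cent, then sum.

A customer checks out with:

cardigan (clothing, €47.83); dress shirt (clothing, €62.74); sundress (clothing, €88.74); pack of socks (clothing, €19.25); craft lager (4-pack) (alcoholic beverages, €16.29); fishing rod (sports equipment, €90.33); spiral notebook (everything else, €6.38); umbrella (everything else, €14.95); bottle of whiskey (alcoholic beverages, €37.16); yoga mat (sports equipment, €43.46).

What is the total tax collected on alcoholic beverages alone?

€5.74

Craft lager (4-pack) €16.29: alcoholic beverages → 10.75% + 0% local = 10.75% → €1.75
Bottle of whiskey €37.16: alcoholic beverages → 10.75% + 0% local = 10.75% → €3.99
Tax on alcoholic beverages = €1.75 + €3.99 = €5.74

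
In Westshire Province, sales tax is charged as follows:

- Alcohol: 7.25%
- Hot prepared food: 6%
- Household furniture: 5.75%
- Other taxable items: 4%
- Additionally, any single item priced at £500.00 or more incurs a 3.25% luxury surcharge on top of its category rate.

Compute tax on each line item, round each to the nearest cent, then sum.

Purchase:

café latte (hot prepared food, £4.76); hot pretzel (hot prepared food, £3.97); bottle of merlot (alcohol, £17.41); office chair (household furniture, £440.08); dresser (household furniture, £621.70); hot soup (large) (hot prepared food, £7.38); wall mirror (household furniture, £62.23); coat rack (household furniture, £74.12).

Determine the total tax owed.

Café latte £4.76: hot prepared food → 6% → £0.29
Hot pretzel £3.97: hot prepared food → 6% → £0.24
Bottle of merlot £17.41: alcohol → 7.25% → £1.26
Office chair £440.08: household furniture → 5.75% → £25.30
Dresser £621.70: household furniture → 5.75% + 3.25% surcharge = 9% → £55.95
Hot soup (large) £7.38: hot prepared food → 6% → £0.44
Wall mirror £62.23: household furniture → 5.75% → £3.58
Coat rack £74.12: household furniture → 5.75% → £4.26
Total tax = £0.29 + £0.24 + £1.26 + £25.30 + £55.95 + £0.44 + £3.58 + £4.26 = £91.32

£91.32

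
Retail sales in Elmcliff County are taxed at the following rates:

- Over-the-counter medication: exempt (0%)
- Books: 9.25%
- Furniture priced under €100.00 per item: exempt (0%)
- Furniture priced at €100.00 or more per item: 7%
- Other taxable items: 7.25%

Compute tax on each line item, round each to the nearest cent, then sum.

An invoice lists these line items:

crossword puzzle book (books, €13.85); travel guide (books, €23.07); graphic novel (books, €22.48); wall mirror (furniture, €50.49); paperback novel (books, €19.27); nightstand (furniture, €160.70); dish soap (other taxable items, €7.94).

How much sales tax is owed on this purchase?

€19.10

Crossword puzzle book €13.85: books → 9.25% → €1.28
Travel guide €23.07: books → 9.25% → €2.13
Graphic novel €22.48: books → 9.25% → €2.08
Wall mirror €50.49: furniture, under €100.00 → 0% → €0.00
Paperback novel €19.27: books → 9.25% → €1.78
Nightstand €160.70: furniture, €100.00 or more → 7% → €11.25
Dish soap €7.94: other taxable items → 7.25% → €0.58
Total tax = €1.28 + €2.13 + €2.08 + €1.78 + €11.25 + €0.58 = €19.10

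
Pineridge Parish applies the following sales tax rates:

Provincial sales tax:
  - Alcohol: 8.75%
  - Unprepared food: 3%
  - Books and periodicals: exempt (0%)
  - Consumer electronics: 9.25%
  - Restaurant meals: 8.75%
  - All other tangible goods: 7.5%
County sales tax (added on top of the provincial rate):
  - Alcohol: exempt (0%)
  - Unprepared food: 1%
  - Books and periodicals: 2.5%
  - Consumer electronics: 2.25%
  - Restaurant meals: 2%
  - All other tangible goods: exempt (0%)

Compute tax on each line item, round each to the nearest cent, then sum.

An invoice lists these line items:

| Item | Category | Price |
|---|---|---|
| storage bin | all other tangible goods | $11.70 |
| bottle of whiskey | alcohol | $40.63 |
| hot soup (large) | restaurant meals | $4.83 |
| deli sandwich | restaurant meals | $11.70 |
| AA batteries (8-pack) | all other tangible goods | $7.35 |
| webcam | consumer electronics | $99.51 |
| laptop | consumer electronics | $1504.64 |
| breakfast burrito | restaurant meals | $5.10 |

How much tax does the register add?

Storage bin $11.70: all other tangible goods → 7.5% + 0% county = 7.5% → $0.88
Bottle of whiskey $40.63: alcohol → 8.75% + 0% county = 8.75% → $3.56
Hot soup (large) $4.83: restaurant meals → 8.75% + 2% county = 10.75% → $0.52
Deli sandwich $11.70: restaurant meals → 8.75% + 2% county = 10.75% → $1.26
AA batteries (8-pack) $7.35: all other tangible goods → 7.5% + 0% county = 7.5% → $0.55
Webcam $99.51: consumer electronics → 9.25% + 2.25% county = 11.5% → $11.44
Laptop $1504.64: consumer electronics → 9.25% + 2.25% county = 11.5% → $173.03
Breakfast burrito $5.10: restaurant meals → 8.75% + 2% county = 10.75% → $0.55
Total tax = $0.88 + $3.56 + $0.52 + $1.26 + $0.55 + $11.44 + $173.03 + $0.55 = $191.79

$191.79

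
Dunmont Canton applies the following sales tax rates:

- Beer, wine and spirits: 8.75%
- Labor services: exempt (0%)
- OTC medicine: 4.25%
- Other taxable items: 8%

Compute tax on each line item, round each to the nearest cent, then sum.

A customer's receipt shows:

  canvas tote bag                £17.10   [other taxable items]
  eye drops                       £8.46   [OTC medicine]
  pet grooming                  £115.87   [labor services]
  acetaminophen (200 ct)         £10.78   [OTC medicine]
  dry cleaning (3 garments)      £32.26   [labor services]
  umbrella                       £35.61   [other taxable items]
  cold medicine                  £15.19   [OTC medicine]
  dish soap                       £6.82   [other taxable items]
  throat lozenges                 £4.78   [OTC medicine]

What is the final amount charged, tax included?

£253.31

Canvas tote bag £17.10: other taxable items → 8% → £1.37
Eye drops £8.46: OTC medicine → 4.25% → £0.36
Pet grooming £115.87: labor services → 0% → £0.00
Acetaminophen (200 ct) £10.78: OTC medicine → 4.25% → £0.46
Dry cleaning (3 garments) £32.26: labor services → 0% → £0.00
Umbrella £35.61: other taxable items → 8% → £2.85
Cold medicine £15.19: OTC medicine → 4.25% → £0.65
Dish soap £6.82: other taxable items → 8% → £0.55
Throat lozenges £4.78: OTC medicine → 4.25% → £0.20
Subtotal = £246.87; tax = £6.44; total due = £253.31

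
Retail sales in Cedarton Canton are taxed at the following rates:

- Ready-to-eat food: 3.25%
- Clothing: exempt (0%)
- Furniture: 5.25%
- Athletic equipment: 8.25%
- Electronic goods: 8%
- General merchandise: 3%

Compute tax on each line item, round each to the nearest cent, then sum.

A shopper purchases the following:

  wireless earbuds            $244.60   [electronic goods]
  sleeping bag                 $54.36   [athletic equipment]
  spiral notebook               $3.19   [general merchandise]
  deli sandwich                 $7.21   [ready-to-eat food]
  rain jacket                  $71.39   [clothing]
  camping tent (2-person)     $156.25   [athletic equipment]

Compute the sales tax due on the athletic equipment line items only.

$17.37

Sleeping bag $54.36: athletic equipment → 8.25% → $4.48
Camping tent (2-person) $156.25: athletic equipment → 8.25% → $12.89
Tax on athletic equipment = $4.48 + $12.89 = $17.37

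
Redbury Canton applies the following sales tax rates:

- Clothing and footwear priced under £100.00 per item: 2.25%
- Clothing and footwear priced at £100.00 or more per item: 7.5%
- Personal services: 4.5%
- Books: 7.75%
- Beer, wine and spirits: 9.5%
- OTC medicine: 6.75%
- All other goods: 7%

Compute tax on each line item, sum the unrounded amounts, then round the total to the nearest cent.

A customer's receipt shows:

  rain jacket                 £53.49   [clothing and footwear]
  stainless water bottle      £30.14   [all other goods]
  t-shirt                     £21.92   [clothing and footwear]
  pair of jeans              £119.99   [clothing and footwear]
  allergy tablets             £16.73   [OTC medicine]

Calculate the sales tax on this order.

£13.94

Rain jacket £53.49: clothing and footwear, under £100.00 → 2.25% → £1.203525
Stainless water bottle £30.14: all other goods → 7% → £2.1098
T-shirt £21.92: clothing and footwear, under £100.00 → 2.25% → £0.4932
Pair of jeans £119.99: clothing and footwear, £100.00 or more → 7.5% → £8.99925
Allergy tablets £16.73: OTC medicine → 6.75% → £1.129275
Unrounded tax sum = £13.93505 → £13.94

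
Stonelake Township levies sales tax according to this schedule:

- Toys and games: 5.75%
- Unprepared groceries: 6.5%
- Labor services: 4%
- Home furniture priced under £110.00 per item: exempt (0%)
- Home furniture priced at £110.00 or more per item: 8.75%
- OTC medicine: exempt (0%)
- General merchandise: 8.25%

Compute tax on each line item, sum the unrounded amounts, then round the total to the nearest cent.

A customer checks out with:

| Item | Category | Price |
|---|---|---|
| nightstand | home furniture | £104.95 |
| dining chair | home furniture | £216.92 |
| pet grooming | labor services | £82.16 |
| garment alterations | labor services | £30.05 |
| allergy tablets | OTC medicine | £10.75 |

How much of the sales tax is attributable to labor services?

£4.49

Pet grooming £82.16: labor services → 4% → £3.2864
Garment alterations £30.05: labor services → 4% → £1.202
Tax on labor services: unrounded sum = £4.4884 → £4.49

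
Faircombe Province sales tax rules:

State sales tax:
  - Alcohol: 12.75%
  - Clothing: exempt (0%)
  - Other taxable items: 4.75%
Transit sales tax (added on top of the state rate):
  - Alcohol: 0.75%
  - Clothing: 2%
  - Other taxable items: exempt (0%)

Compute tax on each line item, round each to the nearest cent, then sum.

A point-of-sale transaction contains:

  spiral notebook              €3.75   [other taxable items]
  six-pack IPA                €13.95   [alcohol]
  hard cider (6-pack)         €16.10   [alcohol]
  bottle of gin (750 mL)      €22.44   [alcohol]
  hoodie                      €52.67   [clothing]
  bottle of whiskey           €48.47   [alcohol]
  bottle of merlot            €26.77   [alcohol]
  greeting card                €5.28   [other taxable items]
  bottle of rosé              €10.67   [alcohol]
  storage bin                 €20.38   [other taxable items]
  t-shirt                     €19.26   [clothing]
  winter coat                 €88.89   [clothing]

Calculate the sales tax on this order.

€23.29

Spiral notebook €3.75: other taxable items → 4.75% + 0% transit = 4.75% → €0.18
Six-pack IPA €13.95: alcohol → 12.75% + 0.75% transit = 13.5% → €1.88
Hard cider (6-pack) €16.10: alcohol → 12.75% + 0.75% transit = 13.5% → €2.17
Bottle of gin (750 mL) €22.44: alcohol → 12.75% + 0.75% transit = 13.5% → €3.03
Hoodie €52.67: clothing → 0% + 2% transit = 2% → €1.05
Bottle of whiskey €48.47: alcohol → 12.75% + 0.75% transit = 13.5% → €6.54
Bottle of merlot €26.77: alcohol → 12.75% + 0.75% transit = 13.5% → €3.61
Greeting card €5.28: other taxable items → 4.75% + 0% transit = 4.75% → €0.25
Bottle of rosé €10.67: alcohol → 12.75% + 0.75% transit = 13.5% → €1.44
Storage bin €20.38: other taxable items → 4.75% + 0% transit = 4.75% → €0.97
T-shirt €19.26: clothing → 0% + 2% transit = 2% → €0.39
Winter coat €88.89: clothing → 0% + 2% transit = 2% → €1.78
Total tax = €0.18 + €1.88 + €2.17 + €3.03 + €1.05 + €6.54 + €3.61 + €0.25 + €1.44 + €0.97 + €0.39 + €1.78 = €23.29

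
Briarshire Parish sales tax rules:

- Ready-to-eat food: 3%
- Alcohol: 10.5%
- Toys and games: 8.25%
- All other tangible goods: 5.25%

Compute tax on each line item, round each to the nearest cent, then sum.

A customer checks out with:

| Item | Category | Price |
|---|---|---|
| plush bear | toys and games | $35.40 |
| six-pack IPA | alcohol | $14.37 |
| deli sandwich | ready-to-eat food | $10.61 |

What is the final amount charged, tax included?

Plush bear $35.40: toys and games → 8.25% → $2.92
Six-pack IPA $14.37: alcohol → 10.5% → $1.51
Deli sandwich $10.61: ready-to-eat food → 3% → $0.32
Subtotal = $60.38; tax = $4.75; total due = $65.13

$65.13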